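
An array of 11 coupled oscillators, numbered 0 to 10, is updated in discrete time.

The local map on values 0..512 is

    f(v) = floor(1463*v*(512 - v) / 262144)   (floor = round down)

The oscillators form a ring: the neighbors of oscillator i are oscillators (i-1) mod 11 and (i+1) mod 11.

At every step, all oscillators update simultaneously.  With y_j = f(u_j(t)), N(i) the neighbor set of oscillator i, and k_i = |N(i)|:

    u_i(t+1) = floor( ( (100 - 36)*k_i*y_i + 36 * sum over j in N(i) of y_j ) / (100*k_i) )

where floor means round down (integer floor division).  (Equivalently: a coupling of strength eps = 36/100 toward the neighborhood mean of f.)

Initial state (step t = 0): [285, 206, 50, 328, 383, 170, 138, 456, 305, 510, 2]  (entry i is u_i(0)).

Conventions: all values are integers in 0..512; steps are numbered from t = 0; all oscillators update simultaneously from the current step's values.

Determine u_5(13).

Answer: u_5(13) = 330

Derivation:
t=0: [285, 206, 50, 328, 383, 170, 138, 456, 305, 510, 2]
t=1: [295, 312, 205, 287, 294, 308, 268, 206, 251, 67, 69]
t=2: [321, 350, 352, 357, 356, 353, 359, 355, 326, 202, 202]
t=3: [338, 320, 313, 309, 309, 311, 308, 314, 335, 347, 347]
t=4: [328, 340, 346, 349, 349, 348, 348, 343, 330, 320, 320]
t=5: [335, 326, 320, 317, 317, 317, 318, 324, 334, 340, 340]
t=6: [330, 337, 341, 343, 344, 344, 343, 338, 331, 326, 326]
t=7: [334, 329, 325, 323, 322, 322, 323, 328, 333, 337, 337]
t=8: [331, 335, 338, 340, 340, 340, 339, 336, 332, 329, 329]
t=9: [333, 330, 328, 326, 326, 326, 327, 330, 333, 335, 335]
t=10: [332, 334, 336, 337, 338, 337, 336, 334, 332, 330, 330]
t=11: [333, 331, 330, 329, 328, 329, 330, 331, 333, 334, 334]
t=12: [332, 333, 335, 335, 336, 335, 335, 333, 332, 331, 331]
t=13: [333, 331, 330, 330, 330, 330, 330, 331, 333, 333, 333]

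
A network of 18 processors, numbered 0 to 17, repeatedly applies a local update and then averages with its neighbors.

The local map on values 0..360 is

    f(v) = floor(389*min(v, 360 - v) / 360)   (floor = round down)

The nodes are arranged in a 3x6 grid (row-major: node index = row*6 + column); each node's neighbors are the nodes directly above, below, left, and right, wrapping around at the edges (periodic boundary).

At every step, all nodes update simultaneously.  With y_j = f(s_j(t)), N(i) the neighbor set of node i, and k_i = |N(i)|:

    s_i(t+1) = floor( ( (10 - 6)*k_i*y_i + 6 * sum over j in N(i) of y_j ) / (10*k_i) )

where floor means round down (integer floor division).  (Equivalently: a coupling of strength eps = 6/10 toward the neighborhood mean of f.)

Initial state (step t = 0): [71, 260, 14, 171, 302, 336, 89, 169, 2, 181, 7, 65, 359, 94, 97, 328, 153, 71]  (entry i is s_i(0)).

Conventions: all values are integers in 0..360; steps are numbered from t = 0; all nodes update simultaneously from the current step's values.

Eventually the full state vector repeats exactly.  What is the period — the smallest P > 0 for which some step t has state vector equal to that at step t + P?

Simulating step by step:
t=0: [71, 260, 14, 171, 302, 336, 89, 169, 2, 181, 7, 65, 359, 94, 97, 328, 153, 71]
t=1: [64, 99, 65, 119, 81, 52, 87, 118, 74, 111, 76, 58, 52, 99, 64, 110, 92, 69]
t=2: [74, 98, 85, 110, 89, 66, 84, 108, 89, 108, 87, 70, 73, 96, 83, 109, 93, 70]
t=3: [83, 100, 97, 110, 95, 77, 88, 105, 100, 110, 95, 79, 83, 99, 96, 110, 97, 78]
t=4: [91, 105, 107, 113, 101, 87, 94, 107, 108, 114, 102, 88, 91, 104, 106, 113, 102, 87]
t=5: [100, 111, 115, 119, 109, 97, 101, 112, 116, 119, 109, 97, 99, 110, 115, 119, 109, 97]
t=6: [108, 118, 124, 125, 116, 106, 109, 119, 124, 125, 116, 106, 108, 117, 123, 125, 116, 106]
t=7: [117, 126, 132, 133, 124, 115, 117, 126, 132, 133, 124, 116, 117, 125, 131, 133, 124, 115]
t=8: [127, 135, 141, 141, 133, 125, 127, 135, 141, 141, 133, 126, 127, 134, 140, 141, 133, 125]
t=9: [137, 144, 150, 150, 143, 136, 138, 144, 150, 150, 143, 136, 137, 144, 150, 150, 143, 136]
t=10: [148, 155, 160, 160, 154, 147, 149, 155, 160, 160, 154, 147, 148, 155, 160, 160, 154, 147]
t=11: [160, 166, 171, 171, 165, 159, 160, 166, 171, 171, 165, 159, 160, 166, 171, 171, 165, 159]
t=12: [172, 178, 183, 183, 177, 172, 172, 178, 183, 183, 177, 172, 172, 178, 183, 183, 177, 172]
t=13: [186, 190, 191, 191, 190, 185, 186, 190, 191, 191, 190, 185, 186, 190, 191, 191, 190, 185]
t=14: [187, 183, 182, 182, 183, 187, 187, 183, 182, 182, 183, 187, 187, 183, 182, 182, 183, 187]
t=15: [186, 190, 191, 191, 190, 186, 186, 190, 191, 191, 190, 186, 186, 190, 191, 191, 190, 186]
t=16: [187, 183, 182, 182, 183, 187, 187, 183, 182, 182, 183, 187, 187, 183, 182, 182, 183, 187]

Answer: 2
Key observation: The state at step 14, [187, 183, 182, 182, 183, 187, 187, 183, 182, 182, 183, 187, 187, 183, 182, 182, 183, 187], reappears at step 16 — and no state repeats earlier — so the cycle the system enters has period 2.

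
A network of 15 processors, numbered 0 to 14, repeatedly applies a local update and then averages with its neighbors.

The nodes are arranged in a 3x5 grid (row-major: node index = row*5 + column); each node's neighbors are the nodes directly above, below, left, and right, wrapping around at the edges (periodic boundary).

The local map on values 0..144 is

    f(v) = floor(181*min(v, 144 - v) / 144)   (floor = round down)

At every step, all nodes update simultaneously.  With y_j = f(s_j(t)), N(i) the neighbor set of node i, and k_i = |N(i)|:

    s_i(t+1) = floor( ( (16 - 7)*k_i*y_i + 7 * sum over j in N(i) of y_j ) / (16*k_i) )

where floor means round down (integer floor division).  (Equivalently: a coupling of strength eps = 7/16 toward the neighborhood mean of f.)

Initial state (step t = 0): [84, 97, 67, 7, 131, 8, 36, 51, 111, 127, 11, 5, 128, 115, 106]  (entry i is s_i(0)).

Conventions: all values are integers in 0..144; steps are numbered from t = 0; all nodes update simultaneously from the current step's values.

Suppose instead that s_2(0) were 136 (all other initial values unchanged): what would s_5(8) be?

Answer: s_5(8) = 89
Key observation: This trace re-runs the system from the modified initial state.

Derivation:
t=0: [84, 97, 136, 7, 131, 8, 36, 51, 111, 127, 11, 5, 128, 115, 106]
t=1: [52, 48, 22, 15, 25, 22, 40, 48, 37, 24, 22, 18, 23, 32, 35]
t=2: [52, 51, 33, 25, 34, 34, 46, 50, 42, 32, 32, 30, 32, 37, 38]
t=3: [57, 57, 44, 37, 43, 45, 54, 55, 48, 42, 43, 42, 42, 44, 44]
t=4: [65, 66, 56, 50, 54, 58, 64, 64, 58, 53, 55, 55, 54, 54, 54]
t=5: [77, 78, 71, 65, 67, 72, 78, 76, 70, 67, 70, 71, 68, 67, 67]
t=6: [84, 83, 86, 83, 83, 87, 83, 85, 85, 84, 86, 86, 85, 84, 84]
t=7: [74, 75, 73, 75, 75, 72, 74, 74, 74, 74, 72, 73, 73, 74, 74]
t=8: [87, 86, 88, 86, 86, 89, 87, 87, 86, 87, 89, 88, 88, 87, 87]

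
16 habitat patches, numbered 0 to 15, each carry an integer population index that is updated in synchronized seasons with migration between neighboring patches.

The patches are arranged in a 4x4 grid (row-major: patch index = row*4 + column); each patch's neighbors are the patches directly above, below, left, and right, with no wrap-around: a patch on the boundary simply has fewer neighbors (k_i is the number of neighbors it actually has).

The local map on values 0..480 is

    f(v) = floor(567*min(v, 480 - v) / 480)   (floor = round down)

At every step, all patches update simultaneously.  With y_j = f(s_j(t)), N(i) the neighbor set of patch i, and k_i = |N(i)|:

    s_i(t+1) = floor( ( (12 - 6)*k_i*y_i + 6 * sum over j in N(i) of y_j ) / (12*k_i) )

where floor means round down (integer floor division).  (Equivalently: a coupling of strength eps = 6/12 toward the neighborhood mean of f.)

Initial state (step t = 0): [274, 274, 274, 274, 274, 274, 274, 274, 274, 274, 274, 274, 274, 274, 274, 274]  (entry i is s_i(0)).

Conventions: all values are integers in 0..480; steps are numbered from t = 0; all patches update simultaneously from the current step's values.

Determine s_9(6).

Simulating step by step:
t=0: [274, 274, 274, 274, 274, 274, 274, 274, 274, 274, 274, 274, 274, 274, 274, 274]
t=1: [243, 243, 243, 243, 243, 243, 243, 243, 243, 243, 243, 243, 243, 243, 243, 243]
t=2: [279, 279, 279, 279, 279, 279, 279, 279, 279, 279, 279, 279, 279, 279, 279, 279]
t=3: [237, 237, 237, 237, 237, 237, 237, 237, 237, 237, 237, 237, 237, 237, 237, 237]
t=4: [279, 279, 279, 279, 279, 279, 279, 279, 279, 279, 279, 279, 279, 279, 279, 279]
t=5: [237, 237, 237, 237, 237, 237, 237, 237, 237, 237, 237, 237, 237, 237, 237, 237]
t=6: [279, 279, 279, 279, 279, 279, 279, 279, 279, 279, 279, 279, 279, 279, 279, 279]

Answer: s_9(6) = 279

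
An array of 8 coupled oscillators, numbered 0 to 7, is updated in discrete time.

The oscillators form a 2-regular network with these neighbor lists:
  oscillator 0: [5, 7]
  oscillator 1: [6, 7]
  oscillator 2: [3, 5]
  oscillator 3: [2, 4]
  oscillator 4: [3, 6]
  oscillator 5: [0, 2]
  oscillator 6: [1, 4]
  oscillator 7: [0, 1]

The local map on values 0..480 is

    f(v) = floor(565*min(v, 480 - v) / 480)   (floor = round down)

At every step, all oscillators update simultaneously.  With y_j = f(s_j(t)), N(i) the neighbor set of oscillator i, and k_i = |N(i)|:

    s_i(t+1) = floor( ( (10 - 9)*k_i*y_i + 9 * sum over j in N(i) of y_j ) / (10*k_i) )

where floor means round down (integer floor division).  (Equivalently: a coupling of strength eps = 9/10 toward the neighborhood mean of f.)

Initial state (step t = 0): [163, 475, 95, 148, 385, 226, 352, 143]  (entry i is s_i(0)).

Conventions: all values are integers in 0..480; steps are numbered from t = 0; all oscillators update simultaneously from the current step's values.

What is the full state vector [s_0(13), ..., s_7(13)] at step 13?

Simulating step by step:
t=0: [163, 475, 95, 148, 385, 226, 352, 143]
t=1: [214, 143, 209, 117, 156, 162, 67, 105]
t=2: [165, 107, 171, 206, 115, 242, 165, 200]
t=3: [251, 205, 255, 175, 209, 205, 136, 167]
t=4: [223, 184, 227, 250, 188, 263, 235, 249]
t=5: [262, 267, 262, 246, 267, 263, 224, 242]
t=6: [266, 269, 264, 255, 267, 255, 251, 255]
t=7: [262, 264, 263, 253, 264, 253, 251, 250]
t=8: [267, 267, 265, 255, 266, 256, 255, 256]
t=9: [261, 262, 262, 253, 262, 252, 251, 251]
t=10: [267, 267, 266, 257, 266, 257, 257, 257]
t=11: [260, 260, 260, 252, 260, 251, 251, 251]
t=12: [267, 267, 267, 259, 267, 259, 259, 259]
t=13: [259, 259, 259, 251, 259, 251, 251, 251]

Answer: [259, 259, 259, 251, 259, 251, 251, 251]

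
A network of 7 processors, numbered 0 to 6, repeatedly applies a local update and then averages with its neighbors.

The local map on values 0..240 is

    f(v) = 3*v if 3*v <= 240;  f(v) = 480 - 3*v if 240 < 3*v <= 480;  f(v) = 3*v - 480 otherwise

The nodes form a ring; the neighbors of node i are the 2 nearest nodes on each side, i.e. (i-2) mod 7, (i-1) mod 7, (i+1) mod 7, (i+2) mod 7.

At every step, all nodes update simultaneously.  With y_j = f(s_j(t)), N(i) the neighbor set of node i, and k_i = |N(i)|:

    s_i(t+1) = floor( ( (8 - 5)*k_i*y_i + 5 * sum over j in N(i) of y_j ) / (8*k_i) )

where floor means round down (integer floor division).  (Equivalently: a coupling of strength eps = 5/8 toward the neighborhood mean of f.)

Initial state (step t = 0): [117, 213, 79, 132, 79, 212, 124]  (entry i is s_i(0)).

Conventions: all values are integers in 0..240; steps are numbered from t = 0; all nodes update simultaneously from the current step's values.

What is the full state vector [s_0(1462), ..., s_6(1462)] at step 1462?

Simulating step by step:
t=0: [117, 213, 79, 132, 79, 212, 124]
t=1: [151, 146, 184, 154, 180, 145, 146]
t=2: [41, 40, 49, 40, 50, 39, 42]
t=3: [125, 125, 135, 128, 135, 124, 126]
t=4: [100, 98, 87, 92, 87, 99, 99]
t=5: [187, 192, 205, 202, 205, 191, 188]
t=6: [94, 102, 119, 118, 119, 101, 94]
t=7: [179, 166, 143, 140, 143, 167, 179]
t=8: [44, 41, 48, 44, 48, 43, 44]
t=9: [132, 130, 136, 133, 137, 132, 132]
t=10: [83, 83, 77, 79, 76, 81, 82]
t=11: [232, 232, 231, 233, 232, 234, 232]
t=12: [216, 216, 215, 217, 216, 218, 216]
t=13: [168, 168, 167, 169, 168, 170, 168]
t=14: [24, 24, 23, 25, 24, 26, 24]
t=15: [72, 72, 71, 73, 72, 74, 72]
t=16: [216, 216, 215, 217, 216, 218, 216]

Answer: [24, 24, 23, 25, 24, 26, 24]
Key observation: The state at step 12, [216, 216, 215, 217, 216, 218, 216], reappears at step 16: the system is in a cycle of period 4 from step 12 on.  Therefore the state at step 1462 equals the state at step 12 + ((1462 - 12) mod 4) = 14, which is [24, 24, 23, 25, 24, 26, 24].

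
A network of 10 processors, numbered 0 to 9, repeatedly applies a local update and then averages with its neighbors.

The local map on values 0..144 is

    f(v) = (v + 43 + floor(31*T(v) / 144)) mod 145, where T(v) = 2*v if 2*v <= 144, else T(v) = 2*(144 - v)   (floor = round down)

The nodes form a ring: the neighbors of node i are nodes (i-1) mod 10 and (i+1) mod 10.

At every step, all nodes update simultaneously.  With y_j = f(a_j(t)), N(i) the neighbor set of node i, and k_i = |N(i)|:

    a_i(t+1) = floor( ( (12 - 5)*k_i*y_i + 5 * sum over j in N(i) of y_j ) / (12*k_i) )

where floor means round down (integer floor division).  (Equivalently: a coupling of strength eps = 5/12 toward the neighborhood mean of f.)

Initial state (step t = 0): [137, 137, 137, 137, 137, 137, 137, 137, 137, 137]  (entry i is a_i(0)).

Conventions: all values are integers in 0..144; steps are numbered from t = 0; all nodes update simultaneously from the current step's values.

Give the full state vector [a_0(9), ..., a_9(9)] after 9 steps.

Answer: [61, 61, 61, 61, 61, 61, 61, 61, 61, 61]

Derivation:
t=0: [137, 137, 137, 137, 137, 137, 137, 137, 137, 137]
t=1: [38, 38, 38, 38, 38, 38, 38, 38, 38, 38]
t=2: [97, 97, 97, 97, 97, 97, 97, 97, 97, 97]
t=3: [15, 15, 15, 15, 15, 15, 15, 15, 15, 15]
t=4: [64, 64, 64, 64, 64, 64, 64, 64, 64, 64]
t=5: [134, 134, 134, 134, 134, 134, 134, 134, 134, 134]
t=6: [36, 36, 36, 36, 36, 36, 36, 36, 36, 36]
t=7: [94, 94, 94, 94, 94, 94, 94, 94, 94, 94]
t=8: [13, 13, 13, 13, 13, 13, 13, 13, 13, 13]
t=9: [61, 61, 61, 61, 61, 61, 61, 61, 61, 61]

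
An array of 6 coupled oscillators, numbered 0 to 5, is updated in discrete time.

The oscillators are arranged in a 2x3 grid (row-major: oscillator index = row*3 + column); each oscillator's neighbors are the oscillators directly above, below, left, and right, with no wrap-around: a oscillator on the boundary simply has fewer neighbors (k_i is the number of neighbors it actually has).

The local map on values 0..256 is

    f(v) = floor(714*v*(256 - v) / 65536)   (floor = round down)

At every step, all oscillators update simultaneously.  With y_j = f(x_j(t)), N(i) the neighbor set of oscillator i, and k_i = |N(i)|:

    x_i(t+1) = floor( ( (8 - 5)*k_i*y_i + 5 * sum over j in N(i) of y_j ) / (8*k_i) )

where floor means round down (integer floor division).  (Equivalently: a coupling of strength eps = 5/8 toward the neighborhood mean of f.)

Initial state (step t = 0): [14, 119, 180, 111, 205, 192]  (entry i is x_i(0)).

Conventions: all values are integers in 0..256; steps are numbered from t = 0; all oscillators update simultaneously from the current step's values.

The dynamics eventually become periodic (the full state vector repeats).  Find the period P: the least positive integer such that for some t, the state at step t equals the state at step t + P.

Answer: 2
Key observation: The state at step 10, [165, 165, 165, 165, 165, 165], reappears at step 12 — and no state repeats earlier — so the cycle the system enters has period 2.

Derivation:
t=0: [14, 119, 180, 111, 205, 192]
t=1: [123, 128, 152, 112, 143, 131]
t=2: [177, 176, 175, 176, 176, 175]
t=3: [152, 153, 153, 152, 153, 153]
t=4: [171, 171, 171, 171, 171, 171]
t=5: [158, 158, 158, 158, 158, 158]
t=6: [168, 168, 168, 168, 168, 168]
t=7: [161, 161, 161, 161, 161, 161]
t=8: [166, 166, 166, 166, 166, 166]
t=9: [162, 162, 162, 162, 162, 162]
t=10: [165, 165, 165, 165, 165, 165]
t=11: [163, 163, 163, 163, 163, 163]
t=12: [165, 165, 165, 165, 165, 165]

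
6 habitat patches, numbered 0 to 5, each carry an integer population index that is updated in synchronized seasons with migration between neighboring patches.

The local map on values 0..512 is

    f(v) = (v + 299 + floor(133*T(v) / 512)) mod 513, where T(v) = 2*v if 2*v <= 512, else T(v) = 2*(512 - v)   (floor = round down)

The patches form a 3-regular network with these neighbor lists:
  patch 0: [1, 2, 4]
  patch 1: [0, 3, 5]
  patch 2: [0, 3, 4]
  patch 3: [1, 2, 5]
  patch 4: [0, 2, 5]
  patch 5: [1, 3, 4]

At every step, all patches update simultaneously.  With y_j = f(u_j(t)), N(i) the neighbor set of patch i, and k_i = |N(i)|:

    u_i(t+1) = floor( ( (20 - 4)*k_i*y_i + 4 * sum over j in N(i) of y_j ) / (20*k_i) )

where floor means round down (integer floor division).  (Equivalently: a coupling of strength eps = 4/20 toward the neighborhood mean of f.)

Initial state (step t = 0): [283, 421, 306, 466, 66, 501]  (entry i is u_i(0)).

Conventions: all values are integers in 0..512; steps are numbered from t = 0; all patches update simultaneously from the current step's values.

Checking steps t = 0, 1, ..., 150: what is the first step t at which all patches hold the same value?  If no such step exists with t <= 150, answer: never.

Simulating step by step:
t=0: [283, 421, 306, 466, 66, 501]  (not all equal)
t=1: [206, 253, 216, 269, 364, 295]  (not all equal)
t=2: [113, 167, 124, 176, 207, 192]  (not all equal)
t=3: [417, 71, 431, 82, 148, 74]  (not all equal)
t=4: [246, 397, 252, 410, 69, 384]  (not all equal)
t=5: [181, 236, 188, 241, 359, 248]  (not all equal)
t=6: [78, 140, 85, 146, 198, 164]  (not all equal)
t=7: [401, 439, 376, 70, 127, 68]  (not all equal)
t=8: [260, 279, 261, 383, 451, 398]  (not all equal)
t=9: [182, 192, 186, 229, 254, 240]  (not all equal)
t=10: [70, 84, 78, 126, 155, 145]  (not all equal)
t=11: [381, 400, 394, 448, 72, 67]  (not all equal)
t=12: [247, 255, 253, 272, 384, 381]  (not all equal)
t=13: [167, 176, 174, 184, 226, 227]  (not all equal)
t=14: [46, 58, 55, 67, 117, 120]  (not all equal)
t=15: [377, 392, 388, 403, 462, 469]  (not all equal)
t=16: [236, 242, 240, 246, 268, 272]  (not all equal)
t=17: [147, 154, 152, 159, 175, 178]  (not all equal)
t=18: [13, 22, 18, 27, 46, 51]  (not all equal)
t=19: [322, 334, 329, 340, 362, 370]  (not all equal)
t=20: [207, 212, 211, 215, 223, 226]  (not all equal)
t=21: [102, 109, 107, 112, 121, 126]  (not all equal)
t=22: [456, 465, 462, 469, 479, 486]  (not all equal)
t=23: [272, 275, 273, 277, 280, 283]  (not all equal)
t=24: [182, 184, 183, 184, 185, 186]  (not all equal)
t=25: [62, 65, 64, 65, 66, 67]  (not all equal)
t=26: [393, 396, 396, 397, 398, 399]  (not all equal)
t=27: [240, 241, 241, 242, 242, 242]  (not all equal)
t=28: [150, 152, 152, 152, 152, 152]  (not all equal)
t=29: [13, 15, 15, 16, 15, 16]  (not all equal)
t=30: [318, 321, 320, 322, 320, 322]  (not all equal)
t=31: [204, 205, 205, 205, 205, 205]  (not all equal)
t=32: [95, 96, 96, 97, 96, 97]  (not all equal)
t=33: [443, 444, 444, 445, 444, 445]  (not all equal)
t=34: [264, 264, 264, 265, 264, 265]  (not all equal)
t=35: [178, 178, 178, 178, 178, 178]  (all equal)

Answer: 35
Key observation: Synchronization is absorbing here: once all patches are equal they stay equal, and step 35 is the first all-equal step.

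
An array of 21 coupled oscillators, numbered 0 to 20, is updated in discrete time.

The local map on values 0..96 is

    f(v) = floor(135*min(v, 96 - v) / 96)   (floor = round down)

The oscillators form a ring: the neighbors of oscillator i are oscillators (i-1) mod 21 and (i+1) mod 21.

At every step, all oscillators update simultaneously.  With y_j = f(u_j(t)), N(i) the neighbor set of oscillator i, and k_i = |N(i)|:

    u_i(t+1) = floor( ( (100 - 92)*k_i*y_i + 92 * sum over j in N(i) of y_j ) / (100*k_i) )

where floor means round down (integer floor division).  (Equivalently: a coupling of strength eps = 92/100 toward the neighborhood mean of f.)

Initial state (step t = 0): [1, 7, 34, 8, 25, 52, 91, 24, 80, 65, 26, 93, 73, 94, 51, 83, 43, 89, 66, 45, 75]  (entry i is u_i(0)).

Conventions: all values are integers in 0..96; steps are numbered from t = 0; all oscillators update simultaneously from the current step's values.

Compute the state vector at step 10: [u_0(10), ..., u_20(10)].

Answer: [62, 65, 60, 64, 60, 62, 61, 59, 62, 52, 55, 45, 45, 43, 44, 45, 51, 50, 59, 59, 64]

Derivation:
t=0: [1, 7, 34, 8, 25, 52, 91, 24, 80, 65, 26, 93, 73, 94, 51, 83, 43, 89, 66, 45, 75]
t=1: [17, 22, 12, 38, 35, 24, 43, 15, 36, 30, 24, 31, 5, 43, 14, 58, 17, 47, 36, 37, 31]
t=2: [35, 20, 39, 34, 43, 52, 29, 52, 32, 41, 41, 21, 47, 16, 53, 23, 56, 38, 58, 46, 37]
t=3: [40, 49, 38, 56, 54, 50, 59, 43, 57, 51, 44, 58, 28, 59, 29, 55, 43, 54, 58, 53, 56]
t=4: [60, 55, 60, 56, 59, 56, 61, 53, 60, 57, 58, 50, 51, 40, 53, 50, 58, 56, 58, 54, 57]
t=5: [55, 50, 55, 51, 55, 50, 57, 50, 56, 51, 58, 58, 60, 61, 60, 57, 59, 53, 57, 53, 54]
t=6: [61, 57, 62, 57, 62, 56, 63, 55, 62, 55, 57, 51, 50, 49, 51, 51, 56, 53, 59, 56, 58]
t=7: [53, 48, 53, 47, 54, 47, 55, 47, 56, 51, 59, 59, 64, 63, 64, 59, 61, 54, 57, 52, 52]
t=8: [63, 60, 65, 60, 65, 58, 65, 57, 63, 54, 57, 48, 48, 45, 48, 47, 54, 52, 59, 57, 60]
t=9: [49, 44, 49, 43, 50, 43, 52, 45, 55, 50, 62, 61, 65, 66, 64, 63, 63, 55, 57, 51, 50]
t=10: [62, 65, 60, 64, 60, 62, 61, 59, 62, 52, 55, 45, 45, 43, 44, 45, 51, 50, 59, 59, 64]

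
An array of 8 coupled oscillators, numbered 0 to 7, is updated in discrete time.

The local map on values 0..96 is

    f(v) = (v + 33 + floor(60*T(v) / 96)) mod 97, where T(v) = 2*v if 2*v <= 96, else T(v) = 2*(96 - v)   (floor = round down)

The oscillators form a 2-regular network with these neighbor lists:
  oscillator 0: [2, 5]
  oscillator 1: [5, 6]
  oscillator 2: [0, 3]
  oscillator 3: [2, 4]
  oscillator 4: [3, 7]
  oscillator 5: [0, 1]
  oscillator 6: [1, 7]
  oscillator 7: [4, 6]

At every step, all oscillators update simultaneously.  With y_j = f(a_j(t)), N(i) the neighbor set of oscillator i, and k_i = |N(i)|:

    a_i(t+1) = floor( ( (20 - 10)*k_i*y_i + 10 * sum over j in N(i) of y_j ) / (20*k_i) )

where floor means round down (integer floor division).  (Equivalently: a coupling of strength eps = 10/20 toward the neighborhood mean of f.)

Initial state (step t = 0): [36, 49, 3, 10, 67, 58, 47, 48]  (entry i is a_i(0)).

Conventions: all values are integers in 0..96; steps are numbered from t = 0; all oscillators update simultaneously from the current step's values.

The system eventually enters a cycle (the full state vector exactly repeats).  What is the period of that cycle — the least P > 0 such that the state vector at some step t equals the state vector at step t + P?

Answer: 4
Key observation: The state at step 50, [32, 32, 32, 32, 32, 32, 32, 32], reappears at step 54 — and no state repeats earlier — so the cycle the system enters has period 4.

Derivation:
t=0: [36, 49, 3, 10, 67, 58, 47, 48]
t=1: [28, 42, 37, 47, 44, 35, 42, 42]
t=2: [56, 26, 43, 34, 35, 38, 30, 31]
t=3: [34, 51, 29, 17, 11, 43, 25, 6]
t=4: [14, 51, 21, 50, 57, 29, 66, 59]
t=5: [52, 31, 66, 51, 41, 27, 40, 40]
t=6: [54, 32, 41, 38, 31, 58, 20, 26]
t=7: [38, 33, 29, 18, 30, 33, 63, 66]
t=8: [13, 17, 24, 37, 29, 12, 32, 30]
t=9: [67, 52, 63, 31, 6, 63, 22, 3]
t=10: [39, 52, 31, 24, 34, 40, 61, 51]
t=11: [19, 38, 30, 47, 38, 29, 41, 34]
t=12: [38, 17, 30, 26, 23, 24, 22, 18]
t=13: [33, 77, 29, 67, 83, 66, 77, 78]
t=14: [15, 36, 12, 28, 36, 31, 36, 35]
t=15: [49, 14, 70, 67, 36, 23, 16, 15]
t=16: [52, 70, 39, 33, 34, 68, 67, 54]
t=17: [37, 38, 24, 13, 19, 39, 39, 33]
t=18: [37, 22, 63, 71, 55, 21, 19, 29]
t=19: [39, 79, 34, 39, 30, 65, 58, 29]
t=20: [24, 38, 17, 15, 7, 34, 29, 11]
t=21: [64, 13, 73, 62, 54, 33, 20, 40]
t=22: [31, 53, 38, 39, 37, 30, 61, 43]
t=23: [8, 31, 17, 21, 23, 13, 38, 30]
t=24: [58, 23, 68, 78, 62, 45, 12, 27]
t=25: [39, 66, 38, 37, 52, 49, 74, 71]
t=26: [27, 39, 21, 25, 35, 37, 37, 39]
t=27: [71, 21, 85, 68, 35, 38, 21, 19]
t=28: [32, 65, 36, 31, 35, 40, 78, 61]
t=29: [14, 35, 11, 10, 18, 24, 37, 32]
t=30: [68, 33, 58, 60, 52, 63, 15, 27]
t=31: [39, 31, 40, 41, 55, 32, 58, 73]
t=32: [20, 14, 25, 31, 37, 11, 31, 39]
t=33: [75, 47, 65, 29, 16, 64, 24, 17]
t=34: [38, 52, 29, 27, 52, 39, 71, 74]
t=35: [16, 36, 29, 57, 54, 27, 39, 38]
t=36: [58, 37, 28, 31, 36, 68, 21, 26]
t=37: [54, 39, 59, 30, 32, 34, 67, 69]
t=38: [34, 24, 31, 13, 14, 22, 34, 30]
t=39: [27, 67, 21, 48, 48, 65, 28, 20]
t=40: [76, 53, 74, 53, 52, 52, 77, 74]
t=41: [38, 40, 38, 41, 41, 41, 37, 38]
t=42: [22, 24, 22, 26, 26, 25, 21, 22]
t=43: [83, 85, 84, 88, 88, 86, 82, 83]
t=44: [34, 34, 34, 34, 34, 34, 34, 34]
t=45: [12, 12, 12, 12, 12, 12, 12, 12]
t=46: [60, 60, 60, 60, 60, 60, 60, 60]
t=47: [41, 41, 41, 41, 41, 41, 41, 41]
t=48: [28, 28, 28, 28, 28, 28, 28, 28]
t=49: [96, 96, 96, 96, 96, 96, 96, 96]
t=50: [32, 32, 32, 32, 32, 32, 32, 32]
t=51: [8, 8, 8, 8, 8, 8, 8, 8]
t=52: [51, 51, 51, 51, 51, 51, 51, 51]
t=53: [43, 43, 43, 43, 43, 43, 43, 43]
t=54: [32, 32, 32, 32, 32, 32, 32, 32]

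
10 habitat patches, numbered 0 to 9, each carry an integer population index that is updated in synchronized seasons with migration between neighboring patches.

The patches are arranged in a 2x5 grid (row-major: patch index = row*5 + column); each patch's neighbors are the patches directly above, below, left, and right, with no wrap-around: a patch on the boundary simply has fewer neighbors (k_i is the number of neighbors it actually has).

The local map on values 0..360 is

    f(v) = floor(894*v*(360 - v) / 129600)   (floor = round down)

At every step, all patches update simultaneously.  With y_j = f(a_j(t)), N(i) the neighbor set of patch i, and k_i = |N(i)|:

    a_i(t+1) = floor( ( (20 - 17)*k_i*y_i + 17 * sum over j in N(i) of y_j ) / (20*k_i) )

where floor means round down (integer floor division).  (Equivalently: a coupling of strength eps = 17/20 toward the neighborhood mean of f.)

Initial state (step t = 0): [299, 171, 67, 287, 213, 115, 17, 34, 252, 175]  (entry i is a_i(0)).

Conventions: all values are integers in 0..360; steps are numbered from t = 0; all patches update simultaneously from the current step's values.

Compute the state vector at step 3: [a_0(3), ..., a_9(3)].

Answer: [216, 220, 215, 214, 212, 221, 216, 218, 214, 213]

Derivation:
t=0: [299, 171, 67, 287, 213, 115, 17, 34, 252, 175]
t=1: [195, 118, 145, 173, 188, 99, 145, 113, 153, 204]
t=2: [192, 213, 205, 219, 221, 212, 192, 212, 212, 220]
t=3: [216, 220, 215, 214, 212, 221, 216, 218, 214, 213]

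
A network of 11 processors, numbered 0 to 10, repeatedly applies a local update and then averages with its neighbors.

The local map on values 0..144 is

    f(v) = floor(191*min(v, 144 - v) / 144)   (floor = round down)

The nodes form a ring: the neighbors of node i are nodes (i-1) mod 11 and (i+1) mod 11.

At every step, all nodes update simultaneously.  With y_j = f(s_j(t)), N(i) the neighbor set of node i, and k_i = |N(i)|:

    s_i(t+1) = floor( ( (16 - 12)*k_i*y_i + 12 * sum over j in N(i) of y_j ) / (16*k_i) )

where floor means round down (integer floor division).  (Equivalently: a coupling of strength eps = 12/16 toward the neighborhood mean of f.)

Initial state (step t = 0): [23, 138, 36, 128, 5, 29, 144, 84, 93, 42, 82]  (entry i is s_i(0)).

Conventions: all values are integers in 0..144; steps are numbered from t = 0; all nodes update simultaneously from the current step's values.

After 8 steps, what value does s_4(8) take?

Simulating step by step:
t=0: [23, 138, 36, 128, 5, 29, 144, 84, 93, 42, 82]
t=1: [40, 30, 22, 25, 23, 11, 43, 44, 67, 69, 52]
t=2: [53, 40, 34, 30, 25, 36, 41, 68, 77, 81, 71]
t=3: [72, 56, 45, 39, 40, 44, 64, 75, 86, 89, 80]
t=4: [83, 76, 61, 54, 54, 65, 76, 82, 80, 78, 83]
t=5: [83, 82, 80, 74, 76, 81, 85, 85, 84, 83, 82]
t=6: [81, 82, 86, 88, 88, 83, 79, 78, 79, 80, 80]
t=7: [83, 80, 77, 74, 76, 80, 84, 86, 85, 84, 83]
t=8: [81, 84, 88, 89, 88, 84, 79, 77, 77, 79, 79]

Answer: s_4(8) = 88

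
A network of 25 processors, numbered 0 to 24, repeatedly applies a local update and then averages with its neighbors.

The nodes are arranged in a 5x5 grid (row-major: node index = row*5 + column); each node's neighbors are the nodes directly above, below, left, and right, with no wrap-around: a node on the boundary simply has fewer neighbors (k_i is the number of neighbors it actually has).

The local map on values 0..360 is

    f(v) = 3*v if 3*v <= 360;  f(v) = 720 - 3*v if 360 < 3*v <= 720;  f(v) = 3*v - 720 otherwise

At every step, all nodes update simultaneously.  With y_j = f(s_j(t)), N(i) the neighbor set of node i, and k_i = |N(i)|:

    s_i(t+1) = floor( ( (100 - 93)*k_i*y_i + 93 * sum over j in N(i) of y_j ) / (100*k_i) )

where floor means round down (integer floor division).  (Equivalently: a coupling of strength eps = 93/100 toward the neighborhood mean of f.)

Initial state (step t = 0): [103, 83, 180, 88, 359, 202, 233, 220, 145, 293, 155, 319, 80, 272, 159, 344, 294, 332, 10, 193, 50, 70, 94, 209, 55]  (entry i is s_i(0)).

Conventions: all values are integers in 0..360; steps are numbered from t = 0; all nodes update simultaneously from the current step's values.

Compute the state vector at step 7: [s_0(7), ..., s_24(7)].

Answer: [263, 177, 187, 288, 84, 124, 240, 248, 106, 239, 218, 226, 186, 196, 68, 248, 248, 253, 117, 118, 251, 300, 224, 184, 78]

Derivation:
t=0: [103, 83, 180, 88, 359, 202, 233, 220, 145, 293, 155, 319, 80, 272, 159, 344, 294, 332, 10, 193, 50, 70, 94, 209, 55]
t=1: [190, 175, 190, 273, 221, 189, 154, 172, 154, 285, 223, 174, 172, 192, 139, 197, 251, 185, 142, 145, 253, 198, 199, 154, 120]
t=2: [172, 186, 164, 151, 112, 153, 192, 216, 153, 201, 152, 140, 179, 256, 196, 47, 145, 163, 218, 316, 121, 69, 178, 258, 277]
t=3: [210, 189, 171, 274, 202, 207, 194, 194, 135, 234, 236, 224, 164, 152, 131, 290, 224, 183, 135, 111, 186, 271, 165, 116, 138]
t=4: [123, 145, 136, 204, 63, 81, 111, 216, 143, 235, 92, 102, 160, 293, 213, 79, 110, 201, 281, 317, 124, 141, 205, 286, 338]
t=5: [270, 328, 165, 253, 70, 314, 233, 278, 102, 174, 262, 295, 168, 182, 131, 312, 245, 193, 158, 170, 272, 263, 178, 171, 192]
t=6: [232, 122, 145, 232, 124, 70, 179, 186, 143, 275, 191, 85, 153, 266, 203, 69, 138, 164, 187, 236, 139, 96, 142, 193, 203]
t=7: [263, 177, 187, 288, 84, 124, 240, 248, 106, 239, 218, 226, 186, 196, 68, 248, 248, 253, 117, 118, 251, 300, 224, 184, 78]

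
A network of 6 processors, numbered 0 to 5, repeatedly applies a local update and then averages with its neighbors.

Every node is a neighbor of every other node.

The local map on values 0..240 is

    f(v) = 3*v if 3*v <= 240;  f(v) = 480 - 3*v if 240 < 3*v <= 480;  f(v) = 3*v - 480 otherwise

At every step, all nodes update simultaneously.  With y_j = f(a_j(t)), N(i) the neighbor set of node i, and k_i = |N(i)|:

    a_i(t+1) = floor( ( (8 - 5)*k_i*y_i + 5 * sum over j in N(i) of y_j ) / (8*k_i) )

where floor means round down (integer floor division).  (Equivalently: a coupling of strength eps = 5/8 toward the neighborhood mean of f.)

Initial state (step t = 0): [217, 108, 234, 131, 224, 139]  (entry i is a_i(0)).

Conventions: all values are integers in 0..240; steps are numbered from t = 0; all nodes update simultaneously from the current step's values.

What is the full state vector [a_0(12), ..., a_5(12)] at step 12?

Simulating step by step:
t=0: [217, 108, 234, 131, 224, 139]
t=1: [154, 150, 166, 133, 159, 127]
t=2: [35, 38, 35, 51, 31, 55]
t=3: [118, 120, 118, 130, 115, 133]
t=4: [116, 114, 116, 107, 118, 105]
t=5: [139, 141, 139, 146, 138, 147]
t=6: [57, 55, 57, 51, 57, 51]
t=7: [165, 164, 165, 161, 165, 161]
t=8: [11, 10, 11, 8, 11, 8]
t=9: [30, 29, 30, 28, 30, 28]
t=10: [88, 87, 88, 86, 88, 86]
t=11: [217, 218, 217, 219, 217, 219]
t=12: [172, 173, 172, 174, 172, 174]

Answer: [172, 173, 172, 174, 172, 174]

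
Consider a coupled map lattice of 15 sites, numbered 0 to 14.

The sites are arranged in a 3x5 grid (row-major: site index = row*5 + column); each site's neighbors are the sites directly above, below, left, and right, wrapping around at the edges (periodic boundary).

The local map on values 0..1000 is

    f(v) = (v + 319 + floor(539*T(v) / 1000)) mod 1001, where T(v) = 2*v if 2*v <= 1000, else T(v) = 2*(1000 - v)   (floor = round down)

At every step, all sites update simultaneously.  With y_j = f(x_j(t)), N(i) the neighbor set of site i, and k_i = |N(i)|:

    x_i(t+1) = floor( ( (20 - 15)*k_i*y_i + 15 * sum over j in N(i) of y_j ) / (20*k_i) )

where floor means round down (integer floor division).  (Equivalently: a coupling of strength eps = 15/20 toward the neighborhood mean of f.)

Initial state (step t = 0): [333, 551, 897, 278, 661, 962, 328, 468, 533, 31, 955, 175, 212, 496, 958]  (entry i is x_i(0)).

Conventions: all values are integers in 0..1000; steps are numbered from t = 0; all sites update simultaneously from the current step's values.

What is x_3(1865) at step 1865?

Simulating step by step:
t=0: [333, 551, 897, 278, 661, 962, 328, 468, 533, 31, 955, 175, 212, 496, 958]
t=1: [253, 466, 512, 481, 387, 401, 558, 529, 447, 346, 330, 626, 498, 523, 342]
t=2: [316, 427, 334, 281, 260, 269, 301, 333, 260, 111, 257, 272, 352, 265, 103]
t=3: [767, 579, 221, 712, 769, 841, 606, 351, 651, 723, 826, 605, 344, 656, 720]
t=4: [336, 426, 338, 423, 337, 336, 288, 293, 286, 337, 336, 285, 292, 284, 337]
t=5: [51, 400, 427, 397, 51, 185, 614, 752, 612, 185, 184, 614, 750, 612, 184]
t=6: [476, 285, 232, 283, 475, 583, 375, 316, 373, 583, 583, 374, 316, 373, 583]
t=7: [436, 471, 906, 469, 435, 294, 461, 612, 459, 293, 294, 461, 612, 459, 293]
t=8: [501, 280, 322, 277, 499, 673, 415, 315, 412, 672, 673, 415, 315, 412, 672]
t=9: [452, 544, 948, 540, 451, 314, 494, 677, 490, 313, 314, 494, 677, 490, 313]
t=10: [542, 325, 341, 322, 541, 719, 463, 337, 459, 716, 719, 463, 337, 459, 716]
t=11: [467, 424, 384, 419, 467, 330, 375, 116, 370, 329, 330, 375, 116, 370, 329]
t=12: [164, 161, 311, 154, 161, 73, 185, 300, 178, 71, 73, 185, 300, 178, 71]
t=13: [585, 731, 836, 721, 581, 548, 694, 853, 684, 543, 548, 694, 853, 684, 543]
t=14: [348, 339, 332, 340, 349, 350, 340, 333, 341, 350, 350, 340, 333, 341, 350]
t=15: [39, 23, 13, 25, 39, 40, 24, 14, 26, 41, 40, 24, 14, 26, 41]
t=16: [394, 369, 355, 372, 395, 395, 370, 356, 373, 397, 395, 370, 356, 373, 397]
t=17: [127, 89, 67, 93, 130, 128, 89, 68, 95, 131, 128, 89, 68, 95, 131]
t=18: [569, 509, 477, 517, 574, 569, 510, 478, 518, 575, 569, 510, 478, 518, 575]
t=19: [351, 346, 327, 345, 351, 351, 346, 327, 346, 351, 351, 346, 327, 346, 351]
t=20: [44, 218, 636, 217, 44, 44, 218, 637, 218, 44, 44, 218, 637, 218, 44]
t=21: [477, 624, 505, 623, 477, 477, 624, 505, 623, 477, 477, 624, 505, 623, 477]
t=22: [316, 341, 352, 341, 316, 316, 341, 352, 341, 316, 316, 341, 352, 341, 316]
t=23: [797, 208, 40, 208, 797, 797, 208, 40, 208, 797, 797, 208, 40, 208, 797]
t=24: [411, 607, 532, 607, 411, 411, 607, 532, 607, 411, 411, 607, 532, 607, 411]
t=25: [205, 316, 351, 316, 205, 205, 316, 351, 316, 205, 205, 316, 351, 316, 205]
t=26: [787, 757, 395, 757, 787, 787, 757, 395, 757, 787, 787, 757, 395, 757, 787]
t=27: [334, 298, 212, 298, 334, 334, 298, 212, 298, 334, 334, 298, 212, 298, 334]
t=28: [185, 730, 826, 730, 185, 185, 730, 826, 730, 185, 185, 730, 826, 730, 185]
t=29: [634, 405, 334, 405, 634, 634, 405, 334, 405, 634, 634, 405, 334, 405, 634]
t=30: [310, 166, 67, 166, 310, 310, 166, 67, 166, 310, 310, 166, 67, 166, 310]
t=31: [906, 680, 534, 680, 906, 906, 680, 534, 680, 906, 906, 680, 534, 680, 906]
t=32: [328, 341, 349, 341, 328, 328, 341, 349, 341, 328, 328, 341, 349, 341, 328]
t=33: [817, 211, 36, 211, 817, 817, 211, 36, 211, 817, 817, 211, 36, 211, 817]
t=34: [411, 609, 529, 609, 411, 411, 609, 529, 609, 411, 411, 609, 529, 609, 411]
t=35: [205, 316, 351, 316, 205, 205, 316, 351, 316, 205, 205, 316, 351, 316, 205]

Answer: x_3(1865) = 316
Key observation: The state at step 25, [205, 316, 351, 316, 205, 205, 316, 351, 316, 205, 205, 316, 351, 316, 205], reappears at step 35: the system is in a cycle of period 10 from step 25 on.  Therefore the state at step 1865 equals the state at step 25 + ((1865 - 25) mod 10) = 25, which is [205, 316, 351, 316, 205, 205, 316, 351, 316, 205, 205, 316, 351, 316, 205].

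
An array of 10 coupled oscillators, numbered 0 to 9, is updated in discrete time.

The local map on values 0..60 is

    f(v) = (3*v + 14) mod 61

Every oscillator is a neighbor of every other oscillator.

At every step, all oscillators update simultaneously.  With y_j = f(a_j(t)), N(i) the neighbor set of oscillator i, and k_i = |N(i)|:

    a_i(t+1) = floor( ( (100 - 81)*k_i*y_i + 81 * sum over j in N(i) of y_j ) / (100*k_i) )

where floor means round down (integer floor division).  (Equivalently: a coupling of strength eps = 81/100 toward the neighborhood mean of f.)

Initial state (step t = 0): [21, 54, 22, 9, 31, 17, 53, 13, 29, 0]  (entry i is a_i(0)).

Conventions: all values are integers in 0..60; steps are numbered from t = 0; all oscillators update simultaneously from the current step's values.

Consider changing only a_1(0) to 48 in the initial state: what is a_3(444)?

Answer: a_3(444) = 51
Key observation: The state at step 4, [51, 51, 51, 51, 51, 51, 51, 51, 51, 51], reappears at step 14: the system is in a cycle of period 10 from step 4 on.  Therefore the state at step 444 equals the state at step 4 + ((444 - 4) mod 10) = 4, which is [51, 51, 51, 51, 51, 51, 51, 51, 51, 51].

Derivation:
t=0: [21, 48, 22, 9, 31, 17, 53, 13, 29, 0]
t=1: [30, 32, 30, 32, 33, 29, 33, 34, 32, 30]
t=2: [47, 47, 47, 47, 47, 46, 47, 48, 47, 47]
t=3: [33, 33, 33, 33, 33, 32, 33, 33, 33, 33]
t=4: [51, 51, 51, 51, 51, 51, 51, 51, 51, 51]
t=5: [45, 45, 45, 45, 45, 45, 45, 45, 45, 45]
t=6: [27, 27, 27, 27, 27, 27, 27, 27, 27, 27]
t=7: [34, 34, 34, 34, 34, 34, 34, 34, 34, 34]
t=8: [55, 55, 55, 55, 55, 55, 55, 55, 55, 55]
t=9: [57, 57, 57, 57, 57, 57, 57, 57, 57, 57]
t=10: [2, 2, 2, 2, 2, 2, 2, 2, 2, 2]
t=11: [20, 20, 20, 20, 20, 20, 20, 20, 20, 20]
t=12: [13, 13, 13, 13, 13, 13, 13, 13, 13, 13]
t=13: [53, 53, 53, 53, 53, 53, 53, 53, 53, 53]
t=14: [51, 51, 51, 51, 51, 51, 51, 51, 51, 51]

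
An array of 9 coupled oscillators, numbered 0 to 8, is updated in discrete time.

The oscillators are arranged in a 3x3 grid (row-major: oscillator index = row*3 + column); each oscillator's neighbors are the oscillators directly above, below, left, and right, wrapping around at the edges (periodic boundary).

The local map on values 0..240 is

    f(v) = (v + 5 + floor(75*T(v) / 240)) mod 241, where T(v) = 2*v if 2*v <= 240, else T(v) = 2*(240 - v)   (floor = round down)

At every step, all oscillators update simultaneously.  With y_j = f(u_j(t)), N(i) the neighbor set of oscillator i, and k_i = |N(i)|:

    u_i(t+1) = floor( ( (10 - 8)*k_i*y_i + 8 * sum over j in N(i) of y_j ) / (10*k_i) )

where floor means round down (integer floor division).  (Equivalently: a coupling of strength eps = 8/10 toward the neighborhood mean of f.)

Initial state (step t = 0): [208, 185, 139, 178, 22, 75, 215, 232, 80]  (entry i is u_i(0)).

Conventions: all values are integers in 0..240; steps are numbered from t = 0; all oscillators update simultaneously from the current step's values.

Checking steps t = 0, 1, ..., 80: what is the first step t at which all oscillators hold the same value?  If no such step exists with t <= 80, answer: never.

Simulating step by step:
t=0: [208, 185, 139, 178, 22, 75, 215, 232, 80]  (not all equal)
t=1: [224, 141, 185, 171, 122, 145, 165, 127, 140]  (not all equal)
t=2: [221, 214, 217, 216, 207, 211, 216, 206, 211]  (not all equal)
t=3: [236, 234, 235, 235, 233, 234, 235, 233, 234]  (not all equal)
t=4: [1, 1, 1, 1, 1, 1, 1, 1, 1]  (all equal)

Answer: 4
Key observation: Synchronization is absorbing here: once all oscillators are equal they stay equal, and step 4 is the first all-equal step.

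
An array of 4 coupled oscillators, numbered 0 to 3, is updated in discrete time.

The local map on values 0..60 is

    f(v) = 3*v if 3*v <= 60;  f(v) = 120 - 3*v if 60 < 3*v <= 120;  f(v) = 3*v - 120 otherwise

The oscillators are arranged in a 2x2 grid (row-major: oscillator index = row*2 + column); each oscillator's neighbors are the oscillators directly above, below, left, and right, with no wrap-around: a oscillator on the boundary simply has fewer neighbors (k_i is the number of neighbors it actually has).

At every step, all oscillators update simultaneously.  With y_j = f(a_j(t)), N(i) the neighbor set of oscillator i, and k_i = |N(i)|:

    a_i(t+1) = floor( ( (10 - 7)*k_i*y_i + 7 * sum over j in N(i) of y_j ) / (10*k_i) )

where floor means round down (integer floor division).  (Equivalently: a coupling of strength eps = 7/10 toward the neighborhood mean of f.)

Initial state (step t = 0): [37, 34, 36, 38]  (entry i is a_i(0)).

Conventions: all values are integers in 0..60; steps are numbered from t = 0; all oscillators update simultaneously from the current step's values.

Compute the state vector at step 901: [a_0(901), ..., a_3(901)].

Answer: [12, 12, 12, 12]
Key observation: The state at step 19, [12, 12, 12, 12], reappears at step 21: the system is in a cycle of period 2 from step 19 on.  Therefore the state at step 901 equals the state at step 19 + ((901 - 19) mod 2) = 19, which is [12, 12, 12, 12].

Derivation:
t=0: [37, 34, 36, 38]
t=1: [13, 10, 8, 12]
t=2: [30, 35, 33, 29]
t=3: [21, 26, 28, 22]
t=4: [44, 51, 49, 43]
t=5: [24, 17, 15, 23]
t=6: [48, 49, 48, 48]
t=7: [25, 24, 24, 25]
t=8: [47, 45, 45, 47]
t=9: [16, 19, 19, 16]
t=10: [54, 50, 50, 54]
t=11: [33, 38, 38, 33]
t=12: [10, 16, 16, 10]
t=13: [42, 35, 35, 42]
t=14: [12, 8, 8, 12]
t=15: [27, 32, 32, 27]
t=16: [28, 34, 34, 28]
t=17: [23, 30, 30, 23]
t=18: [36, 44, 44, 36]
t=19: [12, 12, 12, 12]
t=20: [36, 36, 36, 36]
t=21: [12, 12, 12, 12]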